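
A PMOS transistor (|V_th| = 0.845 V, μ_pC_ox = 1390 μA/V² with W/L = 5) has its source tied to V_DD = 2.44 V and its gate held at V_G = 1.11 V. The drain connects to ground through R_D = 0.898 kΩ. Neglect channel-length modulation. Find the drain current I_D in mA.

V_SG = V_DD − V_G = 2.44 − 1.11 = 1.33 V, so V_ov = 1.33 − 0.845 = 0.485 V.
k_p = μ_pC_ox · (W/L) = 6.95 mA/V².
Assume saturation: I_D = ½ k_p V_ov² = 0.5 × 6.95 × 0.485² = 0.817 mA, giving V_SD = V_DD − I_D R_D = 2.44 − 0.817 × 0.898 = 1.71 V.
V_SD = 1.71 V ≥ V_ov = 0.485 V, confirming saturation.

I_D = 0.817 mA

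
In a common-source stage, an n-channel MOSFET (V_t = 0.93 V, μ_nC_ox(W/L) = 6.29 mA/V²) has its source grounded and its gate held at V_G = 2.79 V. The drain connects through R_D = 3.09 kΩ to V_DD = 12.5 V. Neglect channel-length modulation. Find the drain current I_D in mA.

V_GS = V_G = 2.79 V, so V_ov = 2.79 − 0.93 = 1.86 V.
Assume saturation: I_D = ½ k_n V_ov² = 0.5 × 6.29 × 1.86² = 10.9 mA, giving V_DS = V_DD − I_D R_D = 12.5 − 10.9 × 3.09 = -21.1 V.
But -21.1 V < V_ov = 1.86 V, so the device is actually in triode.
In triode I_D = k_n[V_ov V_DS − ½ V_DS²] and I_D = (V_DD − V_DS)/R_D. Equating: 9.72 V_DS² − 37.15 V_DS + 12.5 = 0, giving V_DS = 0.373 V (the root below V_ov).
I_D = (12.5 − 0.373) / 3.09 = 3.92 mA.

I_D = 3.92 mA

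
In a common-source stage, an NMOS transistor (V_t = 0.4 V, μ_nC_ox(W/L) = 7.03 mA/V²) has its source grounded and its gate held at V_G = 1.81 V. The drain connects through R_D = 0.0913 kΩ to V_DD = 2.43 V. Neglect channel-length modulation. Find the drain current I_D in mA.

I_D = 6.99 mA

V_GS = V_G = 1.81 V, so V_ov = 1.81 − 0.4 = 1.41 V.
Assume saturation: I_D = ½ k_n V_ov² = 0.5 × 7.03 × 1.41² = 6.99 mA, giving V_DS = V_DD − I_D R_D = 2.43 − 6.99 × 0.0913 = 1.79 V.
V_DS = 1.79 V ≥ V_ov = 1.41 V, confirming saturation.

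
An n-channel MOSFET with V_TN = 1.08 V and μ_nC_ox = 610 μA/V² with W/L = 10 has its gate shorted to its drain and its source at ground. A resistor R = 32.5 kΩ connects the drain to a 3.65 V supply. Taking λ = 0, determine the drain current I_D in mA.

With gate tied to drain, V_GS = V_DS ≥ V_GS − V_TN, so the device is in saturation.
k_n = μ_nC_ox · (W/L) = 6.1 mA/V².
KCL at the drain: ½ k_n (V_GS − V_TN)² = (V_DD − V_GS)/R.
Let x = V_GS − 1.08. Then 99.1 x² + x − 2.57 = 0, giving x = 0.156 V (positive root), so V_GS = 1.24 V.
I_D = (V_DD − V_GS)/R = (3.65 − 1.24) / 32.5 = 0.0743 mA.

I_D = 0.0743 mA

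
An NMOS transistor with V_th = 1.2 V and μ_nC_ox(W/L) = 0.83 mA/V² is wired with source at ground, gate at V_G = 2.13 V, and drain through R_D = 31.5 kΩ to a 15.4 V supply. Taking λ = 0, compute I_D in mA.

V_GS = V_G = 2.13 V, so V_ov = 2.13 − 1.2 = 0.93 V.
Assume saturation: I_D = ½ k_n V_ov² = 0.5 × 0.83 × 0.93² = 0.359 mA, giving V_DS = V_DD − I_D R_D = 15.4 − 0.359 × 31.5 = 4.09 V.
V_DS = 4.09 V ≥ V_ov = 0.93 V, confirming saturation.

I_D = 0.359 mA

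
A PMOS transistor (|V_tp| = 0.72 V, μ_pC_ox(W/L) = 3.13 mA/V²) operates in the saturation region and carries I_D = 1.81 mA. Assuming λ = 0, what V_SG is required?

V_SG = 1.80 V

In saturation I_D = ½ k_p (V_SG − |V_tp|)², so V_SG − |V_tp| = √(2 I_D / k_p) = √(2 × 1.81 / 3.13) = 1.08 V.
V_SG = 0.72 + 1.08 = 1.8 V.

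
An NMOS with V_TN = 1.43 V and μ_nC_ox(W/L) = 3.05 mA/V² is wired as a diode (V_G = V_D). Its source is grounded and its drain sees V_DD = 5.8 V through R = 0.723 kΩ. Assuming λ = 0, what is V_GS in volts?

With gate tied to drain, V_GS = V_DS ≥ V_GS − V_TN, so the device is in saturation.
KCL at the drain: ½ k_n (V_GS − V_TN)² = (V_DD − V_GS)/R.
Let x = V_GS − 1.43. Then 1.1 x² + x − 4.37 = 0, giving x = 1.59 V (positive root), so V_GS = 3.02 V.
I_D = (V_DD − V_GS)/R = (5.8 − 3.02) / 0.723 = 3.85 mA.

V_GS = 3.02 V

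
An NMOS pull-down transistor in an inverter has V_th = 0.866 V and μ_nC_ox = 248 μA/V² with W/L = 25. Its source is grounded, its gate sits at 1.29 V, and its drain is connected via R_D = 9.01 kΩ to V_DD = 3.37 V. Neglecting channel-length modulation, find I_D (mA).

I_D = 0.355 mA

V_GS = V_G = 1.29 V, so V_ov = 1.29 − 0.866 = 0.424 V.
k_n = μ_nC_ox · (W/L) = 6.2 mA/V².
Assume saturation: I_D = ½ k_n V_ov² = 0.5 × 6.2 × 0.424² = 0.557 mA, giving V_DS = V_DD − I_D R_D = 3.37 − 0.557 × 9.01 = -1.65 V.
But -1.65 V < V_ov = 0.424 V, so the device is actually in triode.
In triode I_D = k_n[V_ov V_DS − ½ V_DS²] and I_D = (V_DD − V_DS)/R_D. Equating: 27.9 V_DS² − 24.69 V_DS + 3.37 = 0, giving V_DS = 0.169 V (the root below V_ov).
I_D = (3.37 − 0.169) / 9.01 = 0.355 mA.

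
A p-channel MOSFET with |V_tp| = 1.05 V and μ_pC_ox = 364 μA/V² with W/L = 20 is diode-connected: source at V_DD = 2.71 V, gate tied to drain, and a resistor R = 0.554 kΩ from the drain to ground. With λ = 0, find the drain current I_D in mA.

I_D = 1.75 mA

With gate tied to drain, V_SG = V_SD ≥ V_SG − |V_tp|, so the device is in saturation.
k_p = μ_pC_ox · (W/L) = 7.28 mA/V².
KCL at the drain: ½ k_p (V_SG − |V_tp|)² = (V_DD − V_SG)/R.
Let x = V_SG − 1.05. Then 2.02 x² + x − 1.66 = 0, giving x = 0.693 V (positive root), so V_SG = 1.74 V.
I_D = (V_DD − V_SG)/R = (2.71 − 1.74) / 0.554 = 1.75 mA.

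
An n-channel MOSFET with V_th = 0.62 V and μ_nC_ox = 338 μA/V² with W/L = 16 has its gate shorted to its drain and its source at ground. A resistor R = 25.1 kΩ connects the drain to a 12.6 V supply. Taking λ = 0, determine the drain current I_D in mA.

I_D = 0.461 mA

With gate tied to drain, V_GS = V_DS ≥ V_GS − V_th, so the device is in saturation.
k_n = μ_nC_ox · (W/L) = 5.408 mA/V².
KCL at the drain: ½ k_n (V_GS − V_th)² = (V_DD − V_GS)/R.
Let x = V_GS − 0.62. Then 67.9 x² + x − 11.98 = 0, giving x = 0.413 V (positive root), so V_GS = 1.03 V.
I_D = (V_DD − V_GS)/R = (12.6 − 1.03) / 25.1 = 0.461 mA.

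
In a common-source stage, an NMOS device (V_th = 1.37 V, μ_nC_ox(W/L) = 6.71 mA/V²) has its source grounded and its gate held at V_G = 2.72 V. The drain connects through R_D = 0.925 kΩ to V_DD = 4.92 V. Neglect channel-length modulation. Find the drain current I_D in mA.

V_GS = V_G = 2.72 V, so V_ov = 2.72 − 1.37 = 1.35 V.
Assume saturation: I_D = ½ k_n V_ov² = 0.5 × 6.71 × 1.35² = 6.11 mA, giving V_DS = V_DD − I_D R_D = 4.92 − 6.11 × 0.925 = -0.736 V.
But -0.736 V < V_ov = 1.35 V, so the device is actually in triode.
In triode I_D = k_n[V_ov V_DS − ½ V_DS²] and I_D = (V_DD − V_DS)/R_D. Equating: 3.1 V_DS² − 9.379 V_DS + 4.92 = 0, giving V_DS = 0.676 V (the root below V_ov).
I_D = (4.92 − 0.676) / 0.925 = 4.59 mA.

I_D = 4.59 mA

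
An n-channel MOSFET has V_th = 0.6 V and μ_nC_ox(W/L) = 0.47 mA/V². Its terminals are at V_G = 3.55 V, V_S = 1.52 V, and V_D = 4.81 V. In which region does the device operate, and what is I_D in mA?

Saturation; I_D = 0.481 mA

V_GS = V_G − V_S = 3.55 − 1.52 = 2.03 V; V_DS = V_D − V_S = 4.81 − 1.52 = 3.29 V.
V_ov = V_GS − V_th = 2.03 − 0.6 = 1.43 V.
Since V_DS = 3.29 V ≥ V_ov = 1.43 V, the device is in saturation.
I_D = ½ k_n V_ov² = 0.5 × 0.47 × 1.43² = 0.481 mA.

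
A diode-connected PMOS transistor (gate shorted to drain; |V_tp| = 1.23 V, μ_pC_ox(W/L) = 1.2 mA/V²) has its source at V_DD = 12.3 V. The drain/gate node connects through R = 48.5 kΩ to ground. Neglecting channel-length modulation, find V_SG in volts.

V_SG = 1.83 V

With gate tied to drain, V_SG = V_SD ≥ V_SG − |V_tp|, so the device is in saturation.
KCL at the drain: ½ k_p (V_SG − |V_tp|)² = (V_DD − V_SG)/R.
Let x = V_SG − 1.23. Then 29.1 x² + x − 11.07 = 0, giving x = 0.6 V (positive root), so V_SG = 1.83 V.
I_D = (V_DD − V_SG)/R = (12.3 − 1.83) / 48.5 = 0.216 mA.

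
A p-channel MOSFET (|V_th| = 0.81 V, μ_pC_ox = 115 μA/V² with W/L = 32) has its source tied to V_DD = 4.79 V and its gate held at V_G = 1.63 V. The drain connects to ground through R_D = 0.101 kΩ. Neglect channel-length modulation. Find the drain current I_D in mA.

I_D = 10.2 mA

V_SG = V_DD − V_G = 4.79 − 1.63 = 3.16 V, so V_ov = 3.16 − 0.81 = 2.35 V.
k_p = μ_pC_ox · (W/L) = 3.68 mA/V².
Assume saturation: I_D = ½ k_p V_ov² = 0.5 × 3.68 × 2.35² = 10.2 mA, giving V_SD = V_DD − I_D R_D = 4.79 − 10.2 × 0.101 = 3.76 V.
V_SD = 3.76 V ≥ V_ov = 2.35 V, confirming saturation.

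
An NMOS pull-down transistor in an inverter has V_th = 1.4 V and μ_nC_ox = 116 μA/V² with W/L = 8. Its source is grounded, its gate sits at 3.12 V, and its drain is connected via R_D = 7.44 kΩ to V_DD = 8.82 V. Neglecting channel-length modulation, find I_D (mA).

I_D = 1.06 mA

V_GS = V_G = 3.12 V, so V_ov = 3.12 − 1.4 = 1.72 V.
k_n = μ_nC_ox · (W/L) = 0.928 mA/V².
Assume saturation: I_D = ½ k_n V_ov² = 0.5 × 0.928 × 1.72² = 1.37 mA, giving V_DS = V_DD − I_D R_D = 8.82 − 1.37 × 7.44 = -1.39 V.
But -1.39 V < V_ov = 1.72 V, so the device is actually in triode.
In triode I_D = k_n[V_ov V_DS − ½ V_DS²] and I_D = (V_DD − V_DS)/R_D. Equating: 3.45 V_DS² − 12.88 V_DS + 8.82 = 0, giving V_DS = 0.904 V (the root below V_ov).
I_D = (8.82 − 0.904) / 7.44 = 1.06 mA.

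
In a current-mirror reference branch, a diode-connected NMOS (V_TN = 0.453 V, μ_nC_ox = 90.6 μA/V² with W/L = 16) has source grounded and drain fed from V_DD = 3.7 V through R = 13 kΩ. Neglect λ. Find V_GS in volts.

V_GS = 0.989 V

With gate tied to drain, V_GS = V_DS ≥ V_GS − V_TN, so the device is in saturation.
k_n = μ_nC_ox · (W/L) = 1.45 mA/V².
KCL at the drain: ½ k_n (V_GS − V_TN)² = (V_DD − V_GS)/R.
Let x = V_GS − 0.453. Then 9.42 x² + x − 3.247 = 0, giving x = 0.536 V (positive root), so V_GS = 0.989 V.
I_D = (V_DD − V_GS)/R = (3.7 − 0.989) / 13 = 0.209 mA.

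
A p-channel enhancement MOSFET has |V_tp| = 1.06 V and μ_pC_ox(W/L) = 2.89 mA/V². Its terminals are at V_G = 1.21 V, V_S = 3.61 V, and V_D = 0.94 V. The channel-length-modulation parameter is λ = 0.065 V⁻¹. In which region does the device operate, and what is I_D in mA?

Saturation; I_D = 3.04 mA

V_SG = V_S − V_G = 3.61 − 1.21 = 2.4 V; V_SD = V_S − V_D = 3.61 − 0.94 = 2.67 V.
V_ov = V_SG − |V_tp| = 2.4 − 1.06 = 1.34 V.
Since V_SD = 2.67 V ≥ V_ov = 1.34 V, the device is in saturation.
I_D = ½ k_p V_ov² (1 + λ V_SD) = 0.5 × 2.89 × 1.34² × (1 + 0.065 × 2.67) = 3.04 mA.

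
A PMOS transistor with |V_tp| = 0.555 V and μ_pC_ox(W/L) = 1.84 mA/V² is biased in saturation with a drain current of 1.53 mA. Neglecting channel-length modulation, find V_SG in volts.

V_SG = 1.84 V

In saturation I_D = ½ k_p (V_SG − |V_tp|)², so V_SG − |V_tp| = √(2 I_D / k_p) = √(2 × 1.53 / 1.84) = 1.29 V.
V_SG = 0.555 + 1.29 = 1.84 V.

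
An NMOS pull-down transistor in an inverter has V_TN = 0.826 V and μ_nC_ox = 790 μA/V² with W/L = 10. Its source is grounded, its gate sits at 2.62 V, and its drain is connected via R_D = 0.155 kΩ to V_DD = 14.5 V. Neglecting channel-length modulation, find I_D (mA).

I_D = 12.7 mA

V_GS = V_G = 2.62 V, so V_ov = 2.62 − 0.826 = 1.79 V.
k_n = μ_nC_ox · (W/L) = 7.9 mA/V².
Assume saturation: I_D = ½ k_n V_ov² = 0.5 × 7.9 × 1.79² = 12.7 mA, giving V_DS = V_DD − I_D R_D = 14.5 − 12.7 × 0.155 = 12.5 V.
V_DS = 12.5 V ≥ V_ov = 1.79 V, confirming saturation.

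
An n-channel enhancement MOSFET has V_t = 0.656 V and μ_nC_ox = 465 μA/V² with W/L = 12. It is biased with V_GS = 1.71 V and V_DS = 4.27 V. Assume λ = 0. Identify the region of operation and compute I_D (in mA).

k_n = μ_nC_ox · (W/L) = 5.58 mA/V².
V_ov = V_GS − V_t = 1.71 − 0.656 = 1.05 V.
Since V_DS = 4.27 V ≥ V_ov = 1.05 V, the device is in saturation.
I_D = ½ k_n V_ov² = 0.5 × 5.58 × 1.05² = 3.1 mA.

Saturation; I_D = 3.10 mA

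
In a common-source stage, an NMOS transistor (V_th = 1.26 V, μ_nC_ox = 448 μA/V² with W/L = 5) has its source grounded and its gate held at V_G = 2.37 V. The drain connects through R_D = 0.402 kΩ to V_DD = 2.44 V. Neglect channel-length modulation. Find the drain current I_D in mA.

I_D = 1.38 mA

V_GS = V_G = 2.37 V, so V_ov = 2.37 − 1.26 = 1.11 V.
k_n = μ_nC_ox · (W/L) = 2.24 mA/V².
Assume saturation: I_D = ½ k_n V_ov² = 0.5 × 2.24 × 1.11² = 1.38 mA, giving V_DS = V_DD − I_D R_D = 2.44 − 1.38 × 0.402 = 1.89 V.
V_DS = 1.89 V ≥ V_ov = 1.11 V, confirming saturation.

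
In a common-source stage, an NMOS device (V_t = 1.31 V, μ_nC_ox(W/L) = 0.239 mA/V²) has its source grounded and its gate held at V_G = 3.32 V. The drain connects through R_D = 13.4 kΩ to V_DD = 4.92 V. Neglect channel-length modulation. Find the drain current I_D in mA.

I_D = 0.308 mA

V_GS = V_G = 3.32 V, so V_ov = 3.32 − 1.31 = 2.01 V.
Assume saturation: I_D = ½ k_n V_ov² = 0.5 × 0.239 × 2.01² = 0.483 mA, giving V_DS = V_DD − I_D R_D = 4.92 − 0.483 × 13.4 = -1.55 V.
But -1.55 V < V_ov = 2.01 V, so the device is actually in triode.
In triode I_D = k_n[V_ov V_DS − ½ V_DS²] and I_D = (V_DD − V_DS)/R_D. Equating: 1.6 V_DS² − 7.437 V_DS + 4.92 = 0, giving V_DS = 0.799 V (the root below V_ov).
I_D = (4.92 − 0.799) / 13.4 = 0.308 mA.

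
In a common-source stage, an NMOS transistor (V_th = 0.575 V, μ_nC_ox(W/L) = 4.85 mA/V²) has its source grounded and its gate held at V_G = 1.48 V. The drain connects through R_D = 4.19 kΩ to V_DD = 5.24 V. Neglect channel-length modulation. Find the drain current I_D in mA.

V_GS = V_G = 1.48 V, so V_ov = 1.48 − 0.575 = 0.905 V.
Assume saturation: I_D = ½ k_n V_ov² = 0.5 × 4.85 × 0.905² = 1.99 mA, giving V_DS = V_DD − I_D R_D = 5.24 − 1.99 × 4.19 = -3.08 V.
But -3.08 V < V_ov = 0.905 V, so the device is actually in triode.
In triode I_D = k_n[V_ov V_DS − ½ V_DS²] and I_D = (V_DD − V_DS)/R_D. Equating: 10.2 V_DS² − 19.39 V_DS + 5.24 = 0, giving V_DS = 0.326 V (the root below V_ov).
I_D = (5.24 − 0.326) / 4.19 = 1.17 mA.

I_D = 1.17 mA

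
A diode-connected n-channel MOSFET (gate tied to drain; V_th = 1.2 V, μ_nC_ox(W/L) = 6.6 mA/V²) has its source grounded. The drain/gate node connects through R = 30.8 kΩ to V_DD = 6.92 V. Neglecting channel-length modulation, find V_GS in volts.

V_GS = 1.43 V

With gate tied to drain, V_GS = V_DS ≥ V_GS − V_th, so the device is in saturation.
KCL at the drain: ½ k_n (V_GS − V_th)² = (V_DD − V_GS)/R.
Let x = V_GS − 1.2. Then 102 x² + x − 5.72 = 0, giving x = 0.232 V (positive root), so V_GS = 1.43 V.
I_D = (V_DD − V_GS)/R = (6.92 − 1.43) / 30.8 = 0.178 mA.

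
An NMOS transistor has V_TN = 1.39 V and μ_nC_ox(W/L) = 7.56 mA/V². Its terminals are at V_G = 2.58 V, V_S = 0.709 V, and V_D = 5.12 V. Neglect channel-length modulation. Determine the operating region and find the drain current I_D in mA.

Saturation; I_D = 0.875 mA

V_GS = V_G − V_S = 2.58 − 0.709 = 1.87 V; V_DS = V_D − V_S = 5.12 − 0.709 = 4.41 V.
V_ov = V_GS − V_TN = 1.87 − 1.39 = 0.481 V.
Since V_DS = 4.41 V ≥ V_ov = 0.481 V, the device is in saturation.
I_D = ½ k_n V_ov² = 0.5 × 7.56 × 0.481² = 0.875 mA.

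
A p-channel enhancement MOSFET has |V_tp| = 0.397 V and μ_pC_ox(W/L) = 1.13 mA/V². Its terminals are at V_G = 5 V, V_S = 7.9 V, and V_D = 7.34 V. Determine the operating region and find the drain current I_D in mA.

Triode; I_D = 1.41 mA

V_SG = V_S − V_G = 7.9 − 5 = 2.9 V; V_SD = V_S − V_D = 7.9 − 7.34 = 0.56 V.
V_ov = V_SG − |V_tp| = 2.9 − 0.397 = 2.5 V.
Since V_SD = 0.56 V < V_ov = 2.5 V, the device is in the triode region.
I_D = k_p [V_ov · V_SD − ½ V_SD²] = 1.13 × [2.5 × 0.56 − 0.5 × 0.56²] = 1.41 mA.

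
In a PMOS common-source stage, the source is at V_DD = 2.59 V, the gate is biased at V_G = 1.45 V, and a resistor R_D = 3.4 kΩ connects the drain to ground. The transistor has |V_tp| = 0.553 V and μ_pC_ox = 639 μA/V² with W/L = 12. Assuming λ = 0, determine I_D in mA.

V_SG = V_DD − V_G = 2.59 − 1.45 = 1.14 V, so V_ov = 1.14 − 0.553 = 0.587 V.
k_p = μ_pC_ox · (W/L) = 7.668 mA/V².
Assume saturation: I_D = ½ k_p V_ov² = 0.5 × 7.668 × 0.587² = 1.32 mA, giving V_SD = V_DD − I_D R_D = 2.59 − 1.32 × 3.4 = -1.9 V.
But -1.9 V < V_ov = 0.587 V, so the device is actually in triode.
In triode I_D = k_p[V_ov V_SD − ½ V_SD²] and I_D = (V_DD − V_SD)/R_D. Equating: 13 V_SD² − 16.3 V_SD + 2.59 = 0, giving V_SD = 0.187 V (the root below V_ov).
I_D = (2.59 − 0.187) / 3.4 = 0.707 mA.

I_D = 0.707 mA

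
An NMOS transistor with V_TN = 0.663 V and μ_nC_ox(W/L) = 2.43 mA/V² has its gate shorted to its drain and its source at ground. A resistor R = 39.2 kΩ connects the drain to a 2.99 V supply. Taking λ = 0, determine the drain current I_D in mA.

With gate tied to drain, V_GS = V_DS ≥ V_GS − V_TN, so the device is in saturation.
KCL at the drain: ½ k_n (V_GS − V_TN)² = (V_DD − V_GS)/R.
Let x = V_GS − 0.663. Then 47.6 x² + x − 2.327 = 0, giving x = 0.211 V (positive root), so V_GS = 0.874 V.
I_D = (V_DD − V_GS)/R = (2.99 − 0.874) / 39.2 = 0.054 mA.

I_D = 0.0540 mA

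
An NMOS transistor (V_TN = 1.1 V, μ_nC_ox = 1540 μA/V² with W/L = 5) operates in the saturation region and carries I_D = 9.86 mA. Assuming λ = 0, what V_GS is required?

V_GS = 2.70 V

k_n = μ_nC_ox · (W/L) = 7.7 mA/V².
In saturation I_D = ½ k_n (V_GS − V_TN)², so V_GS − V_TN = √(2 I_D / k_n) = √(2 × 9.86 / 7.7) = 1.6 V.
V_GS = 1.1 + 1.6 = 2.7 V.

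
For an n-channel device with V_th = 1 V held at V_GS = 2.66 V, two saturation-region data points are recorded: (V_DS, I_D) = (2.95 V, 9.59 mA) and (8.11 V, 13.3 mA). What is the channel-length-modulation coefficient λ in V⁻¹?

λ = 0.0963 V⁻¹

With V_GS fixed, I_D ∝ (1 + λ V_DS) in saturation, so I_D2/I_D1 = (1 + λ V_DS2)/(1 + λ V_DS1).
13.3/9.59 = 1.387 = (1 + 8.11 λ)/(1 + 2.95 λ).
Solving: λ (I_D1 V_DS2 − I_D2 V_DS1) = I_D2 − I_D1, so λ = (13.3 − 9.59) / (9.59 × 8.11 − 13.3 × 2.95) = 3.71 / 38.5 = 0.0963 V⁻¹.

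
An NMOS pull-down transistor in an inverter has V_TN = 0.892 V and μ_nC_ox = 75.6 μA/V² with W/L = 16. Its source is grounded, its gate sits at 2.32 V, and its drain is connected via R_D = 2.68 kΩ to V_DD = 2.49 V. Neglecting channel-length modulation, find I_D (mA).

I_D = 0.735 mA

V_GS = V_G = 2.32 V, so V_ov = 2.32 − 0.892 = 1.43 V.
k_n = μ_nC_ox · (W/L) = 1.21 mA/V².
Assume saturation: I_D = ½ k_n V_ov² = 0.5 × 1.21 × 1.43² = 1.23 mA, giving V_DS = V_DD − I_D R_D = 2.49 − 1.23 × 2.68 = -0.815 V.
But -0.815 V < V_ov = 1.43 V, so the device is actually in triode.
In triode I_D = k_n[V_ov V_DS − ½ V_DS²] and I_D = (V_DD − V_DS)/R_D. Equating: 1.62 V_DS² − 5.629 V_DS + 2.49 = 0, giving V_DS = 0.52 V (the root below V_ov).
I_D = (2.49 − 0.52) / 2.68 = 0.735 mA.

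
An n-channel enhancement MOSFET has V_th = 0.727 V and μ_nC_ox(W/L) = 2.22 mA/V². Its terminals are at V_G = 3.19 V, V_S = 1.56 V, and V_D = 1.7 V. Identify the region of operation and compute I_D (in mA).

V_GS = V_G − V_S = 3.19 − 1.56 = 1.63 V; V_DS = V_D − V_S = 1.7 − 1.56 = 0.14 V.
V_ov = V_GS − V_th = 1.63 − 0.727 = 0.903 V.
Since V_DS = 0.14 V < V_ov = 0.903 V, the device is in the triode region.
I_D = k_n [V_ov · V_DS − ½ V_DS²] = 2.22 × [0.903 × 0.14 − 0.5 × 0.14²] = 0.259 mA.

Triode; I_D = 0.259 mA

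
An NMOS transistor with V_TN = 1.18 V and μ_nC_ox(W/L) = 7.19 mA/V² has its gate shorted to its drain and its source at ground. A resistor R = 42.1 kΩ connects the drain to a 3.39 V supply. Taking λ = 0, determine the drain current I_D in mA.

I_D = 0.0497 mA

With gate tied to drain, V_GS = V_DS ≥ V_GS − V_TN, so the device is in saturation.
KCL at the drain: ½ k_n (V_GS − V_TN)² = (V_DD − V_GS)/R.
Let x = V_GS − 1.18. Then 151 x² + x − 2.21 = 0, giving x = 0.118 V (positive root), so V_GS = 1.3 V.
I_D = (V_DD − V_GS)/R = (3.39 − 1.3) / 42.1 = 0.0497 mA.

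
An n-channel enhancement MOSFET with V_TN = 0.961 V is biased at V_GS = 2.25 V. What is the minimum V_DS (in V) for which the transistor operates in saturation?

The boundary between triode and saturation is V_DS = V_GS − V_TN = V_ov.
V_ov = 2.25 − 0.961 = 1.29 V.

V_DS,sat = 1.29 V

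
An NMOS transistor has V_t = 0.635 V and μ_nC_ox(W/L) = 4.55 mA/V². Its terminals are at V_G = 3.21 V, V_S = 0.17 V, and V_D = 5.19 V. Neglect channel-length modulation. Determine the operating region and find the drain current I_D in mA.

V_GS = V_G − V_S = 3.21 − 0.17 = 3.04 V; V_DS = V_D − V_S = 5.19 − 0.17 = 5.02 V.
V_ov = V_GS − V_t = 3.04 − 0.635 = 2.41 V.
Since V_DS = 5.02 V ≥ V_ov = 2.41 V, the device is in saturation.
I_D = ½ k_n V_ov² = 0.5 × 4.55 × 2.41² = 13.2 mA.

Saturation; I_D = 13.2 mA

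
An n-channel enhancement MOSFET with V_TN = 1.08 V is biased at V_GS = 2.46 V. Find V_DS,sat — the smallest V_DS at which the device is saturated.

The boundary between triode and saturation is V_DS = V_GS − V_TN = V_ov.
V_ov = 2.46 − 1.08 = 1.38 V.

V_DS,sat = 1.38 V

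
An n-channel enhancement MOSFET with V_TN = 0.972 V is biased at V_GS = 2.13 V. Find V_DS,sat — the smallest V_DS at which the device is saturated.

The boundary between triode and saturation is V_DS = V_GS − V_TN = V_ov.
V_ov = 2.13 − 0.972 = 1.16 V.

V_DS,sat = 1.16 V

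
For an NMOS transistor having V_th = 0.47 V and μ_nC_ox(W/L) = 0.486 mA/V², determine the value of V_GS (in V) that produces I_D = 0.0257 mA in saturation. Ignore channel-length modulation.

In saturation I_D = ½ k_n (V_GS − V_th)², so V_GS − V_th = √(2 I_D / k_n) = √(2 × 0.0257 / 0.486) = 0.325 V.
V_GS = 0.47 + 0.325 = 0.795 V.

V_GS = 0.795 V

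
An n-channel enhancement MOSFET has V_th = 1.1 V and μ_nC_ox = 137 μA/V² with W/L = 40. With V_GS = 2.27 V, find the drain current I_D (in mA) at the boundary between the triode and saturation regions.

I_D = 3.75 mA

At the boundary V_DS = V_ov = V_GS − V_th = 2.27 − 1.1 = 1.17 V.
k_n = μ_nC_ox · (W/L) = 5.48 mA/V².
I_D = ½ k_n V_ov² = 0.5 × 5.48 × 1.17² = 3.75 mA.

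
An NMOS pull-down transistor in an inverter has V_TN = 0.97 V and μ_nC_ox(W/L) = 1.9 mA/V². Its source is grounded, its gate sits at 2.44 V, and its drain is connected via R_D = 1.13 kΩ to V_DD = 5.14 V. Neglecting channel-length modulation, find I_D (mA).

V_GS = V_G = 2.44 V, so V_ov = 2.44 − 0.97 = 1.47 V.
Assume saturation: I_D = ½ k_n V_ov² = 0.5 × 1.9 × 1.47² = 2.05 mA, giving V_DS = V_DD − I_D R_D = 5.14 − 2.05 × 1.13 = 2.82 V.
V_DS = 2.82 V ≥ V_ov = 1.47 V, confirming saturation.

I_D = 2.05 mA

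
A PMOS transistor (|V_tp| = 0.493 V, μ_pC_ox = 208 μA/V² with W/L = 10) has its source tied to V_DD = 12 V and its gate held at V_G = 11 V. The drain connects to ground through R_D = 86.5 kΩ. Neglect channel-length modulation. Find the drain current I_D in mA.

V_SG = V_DD − V_G = 12 − 11 = 1 V, so V_ov = 1 − 0.493 = 0.507 V.
k_p = μ_pC_ox · (W/L) = 2.08 mA/V².
Assume saturation: I_D = ½ k_p V_ov² = 0.5 × 2.08 × 0.507² = 0.267 mA, giving V_SD = V_DD − I_D R_D = 12 − 0.267 × 86.5 = -11.1 V.
But -11.1 V < V_ov = 0.507 V, so the device is actually in triode.
In triode I_D = k_p[V_ov V_SD − ½ V_SD²] and I_D = (V_DD − V_SD)/R_D. Equating: 90 V_SD² − 92.22 V_SD + 12 = 0, giving V_SD = 0.153 V (the root below V_ov).
I_D = (12 − 0.153) / 86.5 = 0.137 mA.

I_D = 0.137 mA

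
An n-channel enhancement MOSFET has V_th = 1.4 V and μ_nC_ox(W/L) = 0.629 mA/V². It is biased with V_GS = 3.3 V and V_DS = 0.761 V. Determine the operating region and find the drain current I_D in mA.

V_ov = V_GS − V_th = 3.3 − 1.4 = 1.9 V.
Since V_DS = 0.761 V < V_ov = 1.9 V, the device is in the triode region.
I_D = k_n [V_ov · V_DS − ½ V_DS²] = 0.629 × [1.9 × 0.761 − 0.5 × 0.761²] = 0.727 mA.

Triode; I_D = 0.727 mA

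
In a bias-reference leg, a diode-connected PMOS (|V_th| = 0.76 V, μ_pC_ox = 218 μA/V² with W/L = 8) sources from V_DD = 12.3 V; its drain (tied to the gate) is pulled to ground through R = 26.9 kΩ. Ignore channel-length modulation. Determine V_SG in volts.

V_SG = 1.44 V

With gate tied to drain, V_SG = V_SD ≥ V_SG − |V_th|, so the device is in saturation.
k_p = μ_pC_ox · (W/L) = 1.744 mA/V².
KCL at the drain: ½ k_p (V_SG − |V_th|)² = (V_DD − V_SG)/R.
Let x = V_SG − 0.76. Then 23.5 x² + x − 11.54 = 0, giving x = 0.68 V (positive root), so V_SG = 1.44 V.
I_D = (V_DD − V_SG)/R = (12.3 − 1.44) / 26.9 = 0.404 mA.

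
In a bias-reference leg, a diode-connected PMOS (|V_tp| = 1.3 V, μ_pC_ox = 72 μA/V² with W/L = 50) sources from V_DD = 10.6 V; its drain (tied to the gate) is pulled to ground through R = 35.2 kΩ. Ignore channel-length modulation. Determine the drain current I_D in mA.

With gate tied to drain, V_SG = V_SD ≥ V_SG − |V_tp|, so the device is in saturation.
k_p = μ_pC_ox · (W/L) = 3.6 mA/V².
KCL at the drain: ½ k_p (V_SG − |V_tp|)² = (V_DD − V_SG)/R.
Let x = V_SG − 1.3. Then 63.4 x² + x − 9.3 = 0, giving x = 0.375 V (positive root), so V_SG = 1.68 V.
I_D = (V_DD − V_SG)/R = (10.6 − 1.68) / 35.2 = 0.254 mA.

I_D = 0.254 mA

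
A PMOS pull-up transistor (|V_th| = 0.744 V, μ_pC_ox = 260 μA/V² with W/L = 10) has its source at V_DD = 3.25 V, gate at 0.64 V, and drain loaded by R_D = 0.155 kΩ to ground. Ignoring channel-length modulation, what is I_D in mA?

V_SG = V_DD − V_G = 3.25 − 0.64 = 2.61 V, so V_ov = 2.61 − 0.744 = 1.87 V.
k_p = μ_pC_ox · (W/L) = 2.6 mA/V².
Assume saturation: I_D = ½ k_p V_ov² = 0.5 × 2.6 × 1.87² = 4.53 mA, giving V_SD = V_DD − I_D R_D = 3.25 − 4.53 × 0.155 = 2.55 V.
V_SD = 2.55 V ≥ V_ov = 1.87 V, confirming saturation.

I_D = 4.53 mA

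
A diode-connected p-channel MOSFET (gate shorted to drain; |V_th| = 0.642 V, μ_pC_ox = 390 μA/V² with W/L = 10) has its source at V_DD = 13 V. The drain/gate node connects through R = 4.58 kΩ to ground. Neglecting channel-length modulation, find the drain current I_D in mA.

With gate tied to drain, V_SG = V_SD ≥ V_SG − |V_th|, so the device is in saturation.
k_p = μ_pC_ox · (W/L) = 3.9 mA/V².
KCL at the drain: ½ k_p (V_SG − |V_th|)² = (V_DD − V_SG)/R.
Let x = V_SG − 0.642. Then 8.93 x² + x − 12.36 = 0, giving x = 1.12 V (positive root), so V_SG = 1.76 V.
I_D = (V_DD − V_SG)/R = (13 − 1.76) / 4.58 = 2.45 mA.

I_D = 2.45 mA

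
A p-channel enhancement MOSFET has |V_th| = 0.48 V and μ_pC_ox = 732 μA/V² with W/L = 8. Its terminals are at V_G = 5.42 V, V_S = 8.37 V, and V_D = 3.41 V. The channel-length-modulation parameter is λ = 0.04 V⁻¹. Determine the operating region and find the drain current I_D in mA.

Saturation; I_D = 21.4 mA

V_SG = V_S − V_G = 8.37 − 5.42 = 2.95 V; V_SD = V_S − V_D = 8.37 − 3.41 = 4.96 V.
k_p = μ_pC_ox · (W/L) = 5.856 mA/V².
V_ov = V_SG − |V_th| = 2.95 − 0.48 = 2.47 V.
Since V_SD = 4.96 V ≥ V_ov = 2.47 V, the device is in saturation.
I_D = ½ k_p V_ov² (1 + λ V_SD) = 0.5 × 5.856 × 2.47² × (1 + 0.04 × 4.96) = 21.4 mA.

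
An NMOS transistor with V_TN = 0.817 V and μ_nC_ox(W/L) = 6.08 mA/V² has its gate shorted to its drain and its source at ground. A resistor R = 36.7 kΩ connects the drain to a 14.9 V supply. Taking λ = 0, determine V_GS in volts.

With gate tied to drain, V_GS = V_DS ≥ V_GS − V_TN, so the device is in saturation.
KCL at the drain: ½ k_n (V_GS − V_TN)² = (V_DD − V_GS)/R.
Let x = V_GS − 0.817. Then 112 x² + x − 14.08 = 0, giving x = 0.351 V (positive root), so V_GS = 1.17 V.
I_D = (V_DD − V_GS)/R = (14.9 − 1.17) / 36.7 = 0.374 mA.

V_GS = 1.17 V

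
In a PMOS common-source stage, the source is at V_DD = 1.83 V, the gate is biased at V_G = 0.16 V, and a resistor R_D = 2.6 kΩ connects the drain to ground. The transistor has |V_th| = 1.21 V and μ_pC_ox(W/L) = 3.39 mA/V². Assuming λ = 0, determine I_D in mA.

V_SG = V_DD − V_G = 1.83 − 0.16 = 1.67 V, so V_ov = 1.67 − 1.21 = 0.46 V.
Assume saturation: I_D = ½ k_p V_ov² = 0.5 × 3.39 × 0.46² = 0.359 mA, giving V_SD = V_DD − I_D R_D = 1.83 − 0.359 × 2.6 = 0.897 V.
V_SD = 0.897 V ≥ V_ov = 0.46 V, confirming saturation.

I_D = 0.359 mA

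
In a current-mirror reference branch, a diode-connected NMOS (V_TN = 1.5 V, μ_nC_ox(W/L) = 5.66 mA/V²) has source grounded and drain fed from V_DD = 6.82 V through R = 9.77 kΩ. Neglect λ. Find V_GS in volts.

With gate tied to drain, V_GS = V_DS ≥ V_GS − V_TN, so the device is in saturation.
KCL at the drain: ½ k_n (V_GS − V_TN)² = (V_DD − V_GS)/R.
Let x = V_GS − 1.5. Then 27.6 x² + x − 5.32 = 0, giving x = 0.421 V (positive root), so V_GS = 1.92 V.
I_D = (V_DD − V_GS)/R = (6.82 − 1.92) / 9.77 = 0.501 mA.

V_GS = 1.92 V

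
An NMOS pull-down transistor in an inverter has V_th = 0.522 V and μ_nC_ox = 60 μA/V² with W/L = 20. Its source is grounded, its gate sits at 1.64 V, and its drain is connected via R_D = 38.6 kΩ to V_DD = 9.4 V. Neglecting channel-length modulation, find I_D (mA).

V_GS = V_G = 1.64 V, so V_ov = 1.64 − 0.522 = 1.12 V.
k_n = μ_nC_ox · (W/L) = 1.2 mA/V².
Assume saturation: I_D = ½ k_n V_ov² = 0.5 × 1.2 × 1.12² = 0.75 mA, giving V_DS = V_DD − I_D R_D = 9.4 − 0.75 × 38.6 = -19.5 V.
But -19.5 V < V_ov = 1.12 V, so the device is actually in triode.
In triode I_D = k_n[V_ov V_DS − ½ V_DS²] and I_D = (V_DD − V_DS)/R_D. Equating: 23.2 V_DS² − 52.79 V_DS + 9.4 = 0, giving V_DS = 0.195 V (the root below V_ov).
I_D = (9.4 − 0.195) / 38.6 = 0.238 mA.

I_D = 0.238 mA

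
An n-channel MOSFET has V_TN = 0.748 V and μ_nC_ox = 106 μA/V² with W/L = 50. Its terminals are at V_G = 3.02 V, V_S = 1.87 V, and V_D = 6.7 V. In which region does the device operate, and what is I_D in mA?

V_GS = V_G − V_S = 3.02 − 1.87 = 1.15 V; V_DS = V_D − V_S = 6.7 − 1.87 = 4.83 V.
k_n = μ_nC_ox · (W/L) = 5.3 mA/V².
V_ov = V_GS − V_TN = 1.15 − 0.748 = 0.402 V.
Since V_DS = 4.83 V ≥ V_ov = 0.402 V, the device is in saturation.
I_D = ½ k_n V_ov² = 0.5 × 5.3 × 0.402² = 0.428 mA.

Saturation; I_D = 0.428 mA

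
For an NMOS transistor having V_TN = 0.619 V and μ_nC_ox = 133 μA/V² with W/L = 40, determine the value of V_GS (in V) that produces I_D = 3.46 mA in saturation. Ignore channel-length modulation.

k_n = μ_nC_ox · (W/L) = 5.32 mA/V².
In saturation I_D = ½ k_n (V_GS − V_TN)², so V_GS − V_TN = √(2 I_D / k_n) = √(2 × 3.46 / 5.32) = 1.14 V.
V_GS = 0.619 + 1.14 = 1.76 V.

V_GS = 1.76 V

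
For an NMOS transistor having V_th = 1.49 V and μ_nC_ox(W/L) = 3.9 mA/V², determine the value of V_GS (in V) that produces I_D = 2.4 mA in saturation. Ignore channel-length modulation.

V_GS = 2.60 V

In saturation I_D = ½ k_n (V_GS − V_th)², so V_GS − V_th = √(2 I_D / k_n) = √(2 × 2.4 / 3.9) = 1.11 V.
V_GS = 1.49 + 1.11 = 2.6 V.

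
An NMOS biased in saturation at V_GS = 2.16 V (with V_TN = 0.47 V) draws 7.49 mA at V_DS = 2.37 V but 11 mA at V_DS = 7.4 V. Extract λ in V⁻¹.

With V_GS fixed, I_D ∝ (1 + λ V_DS) in saturation, so I_D2/I_D1 = (1 + λ V_DS2)/(1 + λ V_DS1).
11/7.49 = 1.469 = (1 + 7.4 λ)/(1 + 2.37 λ).
Solving: λ (I_D1 V_DS2 − I_D2 V_DS1) = I_D2 − I_D1, so λ = (11 − 7.49) / (7.49 × 7.4 − 11 × 2.37) = 3.51 / 29.4 = 0.12 V⁻¹.

λ = 0.120 V⁻¹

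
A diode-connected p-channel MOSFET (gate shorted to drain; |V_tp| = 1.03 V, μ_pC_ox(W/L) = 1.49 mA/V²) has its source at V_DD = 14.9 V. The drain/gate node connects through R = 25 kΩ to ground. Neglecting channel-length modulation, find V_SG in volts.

V_SG = 1.87 V

With gate tied to drain, V_SG = V_SD ≥ V_SG − |V_tp|, so the device is in saturation.
KCL at the drain: ½ k_p (V_SG − |V_tp|)² = (V_DD − V_SG)/R.
Let x = V_SG − 1.03. Then 18.6 x² + x − 13.87 = 0, giving x = 0.837 V (positive root), so V_SG = 1.87 V.
I_D = (V_DD − V_SG)/R = (14.9 − 1.87) / 25 = 0.521 mA.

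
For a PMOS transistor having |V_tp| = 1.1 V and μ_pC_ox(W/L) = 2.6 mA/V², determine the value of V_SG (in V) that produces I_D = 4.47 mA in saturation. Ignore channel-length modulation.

In saturation I_D = ½ k_p (V_SG − |V_tp|)², so V_SG − |V_tp| = √(2 I_D / k_p) = √(2 × 4.47 / 2.6) = 1.85 V.
V_SG = 1.1 + 1.85 = 2.95 V.

V_SG = 2.95 V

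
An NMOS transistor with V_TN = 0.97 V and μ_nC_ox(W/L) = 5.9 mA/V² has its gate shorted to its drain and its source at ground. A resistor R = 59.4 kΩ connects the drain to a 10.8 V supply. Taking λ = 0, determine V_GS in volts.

With gate tied to drain, V_GS = V_DS ≥ V_GS − V_TN, so the device is in saturation.
KCL at the drain: ½ k_n (V_GS − V_TN)² = (V_DD − V_GS)/R.
Let x = V_GS − 0.97. Then 175 x² + x − 9.83 = 0, giving x = 0.234 V (positive root), so V_GS = 1.2 V.
I_D = (V_DD − V_GS)/R = (10.8 − 1.2) / 59.4 = 0.162 mA.

V_GS = 1.20 V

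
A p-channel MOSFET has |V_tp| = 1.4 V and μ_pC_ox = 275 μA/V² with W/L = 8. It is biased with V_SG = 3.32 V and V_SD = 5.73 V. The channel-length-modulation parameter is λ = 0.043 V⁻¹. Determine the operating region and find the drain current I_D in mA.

Saturation; I_D = 5.05 mA

k_p = μ_pC_ox · (W/L) = 2.2 mA/V².
V_ov = V_SG − |V_tp| = 3.32 − 1.4 = 1.92 V.
Since V_SD = 5.73 V ≥ V_ov = 1.92 V, the device is in saturation.
I_D = ½ k_p V_ov² (1 + λ V_SD) = 0.5 × 2.2 × 1.92² × (1 + 0.043 × 5.73) = 5.05 mA.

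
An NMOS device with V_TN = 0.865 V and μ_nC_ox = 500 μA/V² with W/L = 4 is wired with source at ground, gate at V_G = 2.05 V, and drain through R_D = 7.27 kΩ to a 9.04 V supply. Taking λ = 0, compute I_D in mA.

I_D = 1.15 mA

V_GS = V_G = 2.05 V, so V_ov = 2.05 − 0.865 = 1.18 V.
k_n = μ_nC_ox · (W/L) = 2 mA/V².
Assume saturation: I_D = ½ k_n V_ov² = 0.5 × 2 × 1.18² = 1.4 mA, giving V_DS = V_DD − I_D R_D = 9.04 − 1.4 × 7.27 = -1.17 V.
But -1.17 V < V_ov = 1.18 V, so the device is actually in triode.
In triode I_D = k_n[V_ov V_DS − ½ V_DS²] and I_D = (V_DD − V_DS)/R_D. Equating: 7.27 V_DS² − 18.23 V_DS + 9.04 = 0, giving V_DS = 0.681 V (the root below V_ov).
I_D = (9.04 − 0.681) / 7.27 = 1.15 mA.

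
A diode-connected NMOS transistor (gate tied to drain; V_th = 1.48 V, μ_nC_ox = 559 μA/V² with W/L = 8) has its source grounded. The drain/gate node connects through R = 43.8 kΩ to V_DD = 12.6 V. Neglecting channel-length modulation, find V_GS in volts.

With gate tied to drain, V_GS = V_DS ≥ V_GS − V_th, so the device is in saturation.
k_n = μ_nC_ox · (W/L) = 4.472 mA/V².
KCL at the drain: ½ k_n (V_GS − V_th)² = (V_DD − V_GS)/R.
Let x = V_GS − 1.48. Then 97.9 x² + x − 11.12 = 0, giving x = 0.332 V (positive root), so V_GS = 1.81 V.
I_D = (V_DD − V_GS)/R = (12.6 − 1.81) / 43.8 = 0.246 mA.

V_GS = 1.81 V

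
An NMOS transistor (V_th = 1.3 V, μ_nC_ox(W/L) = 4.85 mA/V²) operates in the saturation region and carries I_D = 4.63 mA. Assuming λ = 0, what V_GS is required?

V_GS = 2.68 V

In saturation I_D = ½ k_n (V_GS − V_th)², so V_GS − V_th = √(2 I_D / k_n) = √(2 × 4.63 / 4.85) = 1.38 V.
V_GS = 1.3 + 1.38 = 2.68 V.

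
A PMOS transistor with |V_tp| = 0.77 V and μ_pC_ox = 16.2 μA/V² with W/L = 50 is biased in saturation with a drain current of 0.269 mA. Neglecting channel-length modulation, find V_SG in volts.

k_p = μ_pC_ox · (W/L) = 0.81 mA/V².
In saturation I_D = ½ k_p (V_SG − |V_tp|)², so V_SG − |V_tp| = √(2 I_D / k_p) = √(2 × 0.269 / 0.81) = 0.815 V.
V_SG = 0.77 + 0.815 = 1.58 V.

V_SG = 1.58 V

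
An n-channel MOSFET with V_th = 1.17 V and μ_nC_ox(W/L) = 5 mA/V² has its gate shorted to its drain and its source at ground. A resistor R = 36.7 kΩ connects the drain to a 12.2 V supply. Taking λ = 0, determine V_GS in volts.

V_GS = 1.51 V

With gate tied to drain, V_GS = V_DS ≥ V_GS − V_th, so the device is in saturation.
KCL at the drain: ½ k_n (V_GS − V_th)² = (V_DD − V_GS)/R.
Let x = V_GS − 1.17. Then 91.8 x² + x − 11.03 = 0, giving x = 0.341 V (positive root), so V_GS = 1.51 V.
I_D = (V_DD − V_GS)/R = (12.2 − 1.51) / 36.7 = 0.291 mA.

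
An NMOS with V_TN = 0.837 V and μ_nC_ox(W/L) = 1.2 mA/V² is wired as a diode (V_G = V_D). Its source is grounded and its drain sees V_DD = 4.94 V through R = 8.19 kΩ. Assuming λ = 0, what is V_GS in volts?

V_GS = 1.65 V

With gate tied to drain, V_GS = V_DS ≥ V_GS − V_TN, so the device is in saturation.
KCL at the drain: ½ k_n (V_GS − V_TN)² = (V_DD − V_GS)/R.
Let x = V_GS − 0.837. Then 4.91 x² + x − 4.103 = 0, giving x = 0.818 V (positive root), so V_GS = 1.65 V.
I_D = (V_DD − V_GS)/R = (4.94 − 1.65) / 8.19 = 0.401 mA.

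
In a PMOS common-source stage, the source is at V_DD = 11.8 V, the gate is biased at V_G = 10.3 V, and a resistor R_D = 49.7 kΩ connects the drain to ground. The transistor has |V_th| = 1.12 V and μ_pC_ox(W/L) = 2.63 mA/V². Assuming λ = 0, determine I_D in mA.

V_SG = V_DD − V_G = 11.8 − 10.3 = 1.5 V, so V_ov = 1.5 − 1.12 = 0.38 V.
Assume saturation: I_D = ½ k_p V_ov² = 0.5 × 2.63 × 0.38² = 0.19 mA, giving V_SD = V_DD − I_D R_D = 11.8 − 0.19 × 49.7 = 2.36 V.
V_SD = 2.36 V ≥ V_ov = 0.38 V, confirming saturation.

I_D = 0.190 mA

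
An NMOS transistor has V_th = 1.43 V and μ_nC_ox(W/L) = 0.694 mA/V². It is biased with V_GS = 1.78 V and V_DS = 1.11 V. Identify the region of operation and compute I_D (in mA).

V_ov = V_GS − V_th = 1.78 − 1.43 = 0.35 V.
Since V_DS = 1.11 V ≥ V_ov = 0.35 V, the device is in saturation.
I_D = ½ k_n V_ov² = 0.5 × 0.694 × 0.35² = 0.0425 mA.

Saturation; I_D = 0.0425 mA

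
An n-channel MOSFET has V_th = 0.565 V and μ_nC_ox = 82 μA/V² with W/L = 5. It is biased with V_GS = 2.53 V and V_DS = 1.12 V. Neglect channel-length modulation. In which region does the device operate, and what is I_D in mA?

Triode; I_D = 0.645 mA

k_n = μ_nC_ox · (W/L) = 0.41 mA/V².
V_ov = V_GS − V_th = 2.53 − 0.565 = 1.96 V.
Since V_DS = 1.12 V < V_ov = 1.96 V, the device is in the triode region.
I_D = k_n [V_ov · V_DS − ½ V_DS²] = 0.41 × [1.96 × 1.12 − 0.5 × 1.12²] = 0.645 mA.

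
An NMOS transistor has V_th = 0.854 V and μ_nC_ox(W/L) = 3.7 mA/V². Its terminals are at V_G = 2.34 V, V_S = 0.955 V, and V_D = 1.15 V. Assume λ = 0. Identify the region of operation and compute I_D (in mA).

Triode; I_D = 0.313 mA

V_GS = V_G − V_S = 2.34 − 0.955 = 1.38 V; V_DS = V_D − V_S = 1.15 − 0.955 = 0.195 V.
V_ov = V_GS − V_th = 1.38 − 0.854 = 0.531 V.
Since V_DS = 0.195 V < V_ov = 0.531 V, the device is in the triode region.
I_D = k_n [V_ov · V_DS − ½ V_DS²] = 3.7 × [0.531 × 0.195 − 0.5 × 0.195²] = 0.313 mA.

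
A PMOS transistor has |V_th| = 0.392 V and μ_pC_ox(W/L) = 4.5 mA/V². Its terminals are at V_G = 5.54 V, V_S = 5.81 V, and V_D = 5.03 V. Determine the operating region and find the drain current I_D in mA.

Cutoff; I_D = 0 mA

V_SG = V_S − V_G = 5.81 − 5.54 = 0.27 V; V_SD = V_S − V_D = 5.81 − 5.03 = 0.78 V.
V_SG = 0.27 V < |V_th| = 0.392 V, so the transistor is in cutoff.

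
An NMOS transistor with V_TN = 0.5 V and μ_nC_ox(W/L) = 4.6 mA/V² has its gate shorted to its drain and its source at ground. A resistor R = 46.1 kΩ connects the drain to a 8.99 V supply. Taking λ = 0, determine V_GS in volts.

With gate tied to drain, V_GS = V_DS ≥ V_GS − V_TN, so the device is in saturation.
KCL at the drain: ½ k_n (V_GS − V_TN)² = (V_DD − V_GS)/R.
Let x = V_GS − 0.5. Then 106 x² + x − 8.49 = 0, giving x = 0.278 V (positive root), so V_GS = 0.778 V.
I_D = (V_DD − V_GS)/R = (8.99 − 0.778) / 46.1 = 0.178 mA.

V_GS = 0.778 V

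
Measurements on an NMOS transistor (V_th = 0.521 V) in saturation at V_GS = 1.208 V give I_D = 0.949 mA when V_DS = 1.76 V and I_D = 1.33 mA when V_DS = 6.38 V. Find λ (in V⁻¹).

λ = 0.103 V⁻¹

With V_GS fixed, I_D ∝ (1 + λ V_DS) in saturation, so I_D2/I_D1 = (1 + λ V_DS2)/(1 + λ V_DS1).
1.33/0.949 = 1.401 = (1 + 6.38 λ)/(1 + 1.76 λ).
Solving: λ (I_D1 V_DS2 − I_D2 V_DS1) = I_D2 − I_D1, so λ = (1.33 − 0.949) / (0.949 × 6.38 − 1.33 × 1.76) = 0.381 / 3.71 = 0.103 V⁻¹.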